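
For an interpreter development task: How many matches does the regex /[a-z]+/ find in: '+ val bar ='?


Pattern: /[a-z]+/ (identifiers)
Input: '+ val bar ='
Scanning for matches:
  Match 1: 'val'
  Match 2: 'bar'
Total matches: 2

2


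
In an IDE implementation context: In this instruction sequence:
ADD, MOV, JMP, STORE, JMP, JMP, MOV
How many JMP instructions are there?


Scanning instruction sequence for JMP:
  Position 1: ADD
  Position 2: MOV
  Position 3: JMP <- MATCH
  Position 4: STORE
  Position 5: JMP <- MATCH
  Position 6: JMP <- MATCH
  Position 7: MOV
Matches at positions: [3, 5, 6]
Total JMP count: 3

3


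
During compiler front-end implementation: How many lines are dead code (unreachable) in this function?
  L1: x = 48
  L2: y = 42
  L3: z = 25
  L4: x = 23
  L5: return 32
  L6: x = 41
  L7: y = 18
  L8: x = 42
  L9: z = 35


Analyzing control flow:
  L1: reachable (before return)
  L2: reachable (before return)
  L3: reachable (before return)
  L4: reachable (before return)
  L5: reachable (return statement)
  L6: DEAD (after return at L5)
  L7: DEAD (after return at L5)
  L8: DEAD (after return at L5)
  L9: DEAD (after return at L5)
Return at L5, total lines = 9
Dead lines: L6 through L9
Count: 4

4


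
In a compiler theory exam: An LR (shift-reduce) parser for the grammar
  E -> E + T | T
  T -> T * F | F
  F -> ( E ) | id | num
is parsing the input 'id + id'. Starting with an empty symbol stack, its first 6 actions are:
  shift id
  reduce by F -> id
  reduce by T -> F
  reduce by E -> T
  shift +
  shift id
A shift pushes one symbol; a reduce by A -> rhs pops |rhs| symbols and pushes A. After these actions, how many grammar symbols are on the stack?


Tracking the symbol stack through each action:
  Action 1: shift 'id' : push -> stack = [id] (size 1)
  Action 2: reduce by F -> id : pop 1, push F -> stack = [F] (size 1)
  Action 3: reduce by T -> F : pop 1, push T -> stack = [T] (size 1)
  Action 4: reduce by E -> T : pop 1, push E -> stack = [E] (size 1)
  Action 5: shift '+' : push -> stack = [E, +] (size 2)
  Action 6: shift 'id' : push -> stack = [E, +, id] (size 3)
Final stack size: 3

3


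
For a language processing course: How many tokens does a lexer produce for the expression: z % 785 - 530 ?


Scanning 'z % 785 - 530'
Token 1: 'z' -> identifier
Token 2: '%' -> operator
Token 3: '785' -> integer_literal
Token 4: '-' -> operator
Token 5: '530' -> integer_literal
Total tokens: 5

5


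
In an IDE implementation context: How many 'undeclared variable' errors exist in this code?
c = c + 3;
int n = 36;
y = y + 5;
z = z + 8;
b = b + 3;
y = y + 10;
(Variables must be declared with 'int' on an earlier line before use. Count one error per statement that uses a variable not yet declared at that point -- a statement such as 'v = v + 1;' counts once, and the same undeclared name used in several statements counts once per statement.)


Scanning code line by line:
  Line 1: use 'c' -> ERROR (undeclared)
  Line 2: declare 'n' -> declared = ['n']
  Line 3: use 'y' -> ERROR (undeclared)
  Line 4: use 'z' -> ERROR (undeclared)
  Line 5: use 'b' -> ERROR (undeclared)
  Line 6: use 'y' -> ERROR (undeclared)
Total undeclared variable errors: 5

5


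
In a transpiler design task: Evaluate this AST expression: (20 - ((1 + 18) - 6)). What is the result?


Expression: (20 - ((1 + 18) - 6))
Evaluating step by step:
  1 + 18 = 19
  19 - 6 = 13
  20 - 13 = 7
Result: 7

7


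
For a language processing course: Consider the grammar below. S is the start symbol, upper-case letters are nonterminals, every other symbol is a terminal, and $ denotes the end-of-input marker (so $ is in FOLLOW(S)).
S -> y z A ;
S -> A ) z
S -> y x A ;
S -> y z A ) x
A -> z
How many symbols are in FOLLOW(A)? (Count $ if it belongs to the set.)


S is the start symbol and does not occur in any rule body, so FOLLOW(S) = {$}.
Examining every occurrence of A in a rule body:
  S -> y z A ; : A is followed by terminal ';' -> add ';'
  S -> A ) z : A is followed by terminal ')' -> add ')'
  S -> y x A ; : A is followed by terminal ';' -> add ';' (already in the set)
  S -> y z A ) x : A is followed by terminal ')' -> add ')' (already in the set)
  A -> z : A does not occur in the body -> contributes nothing
FOLLOW(A) = {), ;}
Count: 2

2


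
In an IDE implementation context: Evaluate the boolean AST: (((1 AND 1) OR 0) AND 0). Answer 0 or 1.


Step 1: Evaluate inner node
  1 AND 1 = 1
Step 2: Evaluate next node
  1 OR 0 = 1
Step 3: Evaluate root node
  1 AND 0 = 0

0


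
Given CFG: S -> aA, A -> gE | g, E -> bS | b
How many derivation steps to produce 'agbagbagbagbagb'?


Grammar: S -> aA, A -> gE | g, E -> bS | b
Deriving 'agbagbagbagbagb':
Step 1: S -> aA => aA
Step 2: A -> gE => agE
Step 3: E -> bS => agbS
Step 4: S -> aA => agbaA
Step 5: A -> gE => agbagE
Step 6: E -> bS => agbagbS
Step 7: S -> aA => agbagbaA
Step 8: A -> gE => agbagbagE
Step 9: E -> bS => agbagbagbS
Step 10: S -> aA => agbagbagbaA
Step 11: A -> gE => agbagbagbagE
Step 12: E -> bS => agbagbagbagbS
Step 13: S -> aA => agbagbagbagbaA
Step 14: A -> gE => agbagbagbagbagE
Step 15: E -> b => agbagbagbagbagb
Total derivation steps: 15

15


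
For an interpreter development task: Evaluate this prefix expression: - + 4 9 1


Parsing prefix expression: - + 4 9 1
Step 1: Innermost operation '+ 4 9'
  4 + 9 = 13
Step 2: Outer operation '- [13] 1'
  13 - 1 = 12

12


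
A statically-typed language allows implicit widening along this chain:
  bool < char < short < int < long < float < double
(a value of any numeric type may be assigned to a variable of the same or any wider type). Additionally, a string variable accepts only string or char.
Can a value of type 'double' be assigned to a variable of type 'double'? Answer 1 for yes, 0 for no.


Target variable type: double
Source value type: double
Numeric ranks: double=6, double=6
Widening allowed iff rank(source) <= rank(target): 6 <= 6? Yes
Result: 1

1


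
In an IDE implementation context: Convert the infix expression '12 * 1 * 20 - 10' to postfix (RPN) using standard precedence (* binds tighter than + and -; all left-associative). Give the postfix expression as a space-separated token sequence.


Applying the shunting-yard algorithm:
  Operand 12 -> output
  Push '*' onto operator stack -> op-stack: [*]
  Operand 1 -> output
  See '*' (prec 2); top '*' (prec 2) >= it -> pop '*' to output
  Push '*' onto operator stack -> op-stack: [*]
  Operand 20 -> output
  See '-' (prec 1); top '*' (prec 2) >= it -> pop '*' to output
  Push '-' onto operator stack -> op-stack: [-]
  Operand 10 -> output
  End of input: pop '-' to output
Postfix result: 12 1 * 20 * 10 -

12 1 * 20 * 10 -


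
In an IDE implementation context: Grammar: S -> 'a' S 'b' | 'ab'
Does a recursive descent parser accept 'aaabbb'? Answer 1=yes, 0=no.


Grammar accepts strings of the form a^n b^n (n >= 1)
Word: 'aaabbb'
Counting: 3 a's and 3 b's
Check: 3 == 3? Yes
Derivation (S -> aSb applied 2 time(s), then S -> ab): S => aSb => aaSbb => aaabbb
Accepted

1


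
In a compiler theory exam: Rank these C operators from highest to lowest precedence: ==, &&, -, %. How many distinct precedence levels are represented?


Looking up precedence for each operator:
  == -> precedence 3
  && -> precedence 2
  - -> precedence 5
  % -> precedence 6
Sorted highest to lowest: %, -, ==, &&
Distinct precedence values: [6, 5, 3, 2]
Number of distinct levels: 4

4


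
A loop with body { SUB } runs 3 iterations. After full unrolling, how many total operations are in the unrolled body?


Loop body operations: SUB (1 op per iteration)
Unrolling 3 iterations:
  Iteration 1: SUB (1 ops)
  Iteration 2: SUB (1 ops)
  Iteration 3: SUB (1 ops)
Total: 3 iterations * 1 ops/iter = 3 operations

3


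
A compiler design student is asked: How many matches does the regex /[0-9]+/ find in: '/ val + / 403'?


Pattern: /[0-9]+/ (int literals)
Input: '/ val + / 403'
Scanning for matches:
  Match 1: '403'
Total matches: 1

1


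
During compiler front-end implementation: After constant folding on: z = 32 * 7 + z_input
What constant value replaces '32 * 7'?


Identifying constant sub-expression:
  Original: z = 32 * 7 + z_input
  32 and 7 are both compile-time constants
  Evaluating: 32 * 7 = 224
  After folding: z = 224 + z_input

224


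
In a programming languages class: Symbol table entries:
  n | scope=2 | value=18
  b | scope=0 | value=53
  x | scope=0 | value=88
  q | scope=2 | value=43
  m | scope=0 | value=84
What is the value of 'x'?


Searching symbol table for 'x':
  n | scope=2 | value=18
  b | scope=0 | value=53
  x | scope=0 | value=88 <- MATCH
  q | scope=2 | value=43
  m | scope=0 | value=84
Found 'x' at scope 0 with value 88

88


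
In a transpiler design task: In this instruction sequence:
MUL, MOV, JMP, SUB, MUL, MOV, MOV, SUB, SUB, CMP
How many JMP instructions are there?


Scanning instruction sequence for JMP:
  Position 1: MUL
  Position 2: MOV
  Position 3: JMP <- MATCH
  Position 4: SUB
  Position 5: MUL
  Position 6: MOV
  Position 7: MOV
  Position 8: SUB
  Position 9: SUB
  Position 10: CMP
Matches at positions: [3]
Total JMP count: 1

1


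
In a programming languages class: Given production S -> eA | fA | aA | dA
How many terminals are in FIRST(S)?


Production: S -> eA | fA | aA | dA
Examining each alternative for leading terminals:
  S -> eA : first terminal = 'e'
  S -> fA : first terminal = 'f'
  S -> aA : first terminal = 'a'
  S -> dA : first terminal = 'd'
FIRST(S) = {a, d, e, f}
Count: 4

4


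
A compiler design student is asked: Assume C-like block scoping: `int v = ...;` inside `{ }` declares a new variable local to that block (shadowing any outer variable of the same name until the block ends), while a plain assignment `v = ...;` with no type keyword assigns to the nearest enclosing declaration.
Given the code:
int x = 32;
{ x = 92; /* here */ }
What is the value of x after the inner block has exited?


Analyzing scoping rules:
Outer scope: declares x = 32
Inner block: 'x = 92;' has no type keyword, so it is an assignment to the outer x (no shadowing)
The assignment changed the outer variable itself, so the new value persists after the block -> 92
Result: 92

92


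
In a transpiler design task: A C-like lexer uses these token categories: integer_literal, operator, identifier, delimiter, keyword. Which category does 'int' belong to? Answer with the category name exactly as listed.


Token: 'int'
Checking categories:
  identifier: no
  integer_literal: no
  operator: no
  keyword: YES
  delimiter: no
Category: keyword

keyword


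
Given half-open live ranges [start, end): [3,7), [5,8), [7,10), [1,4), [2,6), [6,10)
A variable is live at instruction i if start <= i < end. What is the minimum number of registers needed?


Live ranges:
  Var0: [3, 7)
  Var1: [5, 8)
  Var2: [7, 10)
  Var3: [1, 4)
  Var4: [2, 6)
  Var5: [6, 10)
Sweep-line events (position, delta, active):
  pos=1 start -> active=1
  pos=2 start -> active=2
  pos=3 start -> active=3
  pos=4 end -> active=2
  pos=5 start -> active=3
  pos=6 end -> active=2
  pos=6 start -> active=3
  pos=7 end -> active=2
  pos=7 start -> active=3
  pos=8 end -> active=2
  pos=10 end -> active=1
  pos=10 end -> active=0
Maximum simultaneous active: 3
Minimum registers needed: 3

3


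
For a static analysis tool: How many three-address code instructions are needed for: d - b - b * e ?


Expression: d - b - b * e
Generating three-address code (respecting * over +/- precedence):
  Instruction 1: t1 = b * e
  Instruction 2: t2 = d - b
  Instruction 3: t3 = t2 - t1
Total instructions: 3

3


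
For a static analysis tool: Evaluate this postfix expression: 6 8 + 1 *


Processing tokens left to right:
Push 6, Push 8
Pop 6 and 8, compute 6 + 8 = 14, push 14
Push 1
Pop 14 and 1, compute 14 * 1 = 14, push 14
Stack result: 14

14


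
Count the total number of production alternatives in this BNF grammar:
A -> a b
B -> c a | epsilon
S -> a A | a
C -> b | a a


Counting alternatives per rule:
  A: 1 alternative(s)
  B: 2 alternative(s)
  S: 2 alternative(s)
  C: 2 alternative(s)
Sum: 1 + 2 + 2 + 2 = 7

7


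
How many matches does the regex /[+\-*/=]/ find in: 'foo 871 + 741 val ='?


Pattern: /[+\-*/=]/ (operators)
Input: 'foo 871 + 741 val ='
Scanning for matches:
  Match 1: '+'
  Match 2: '='
Total matches: 2

2


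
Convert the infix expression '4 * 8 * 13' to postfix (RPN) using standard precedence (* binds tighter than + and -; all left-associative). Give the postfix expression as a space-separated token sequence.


Applying the shunting-yard algorithm:
  Operand 4 -> output
  Push '*' onto operator stack -> op-stack: [*]
  Operand 8 -> output
  See '*' (prec 2); top '*' (prec 2) >= it -> pop '*' to output
  Push '*' onto operator stack -> op-stack: [*]
  Operand 13 -> output
  End of input: pop '*' to output
Postfix result: 4 8 * 13 *

4 8 * 13 *


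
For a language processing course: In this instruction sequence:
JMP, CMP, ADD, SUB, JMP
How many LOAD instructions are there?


Scanning instruction sequence for LOAD:
  Position 1: JMP
  Position 2: CMP
  Position 3: ADD
  Position 4: SUB
  Position 5: JMP
Matches at positions: []
Total LOAD count: 0

0


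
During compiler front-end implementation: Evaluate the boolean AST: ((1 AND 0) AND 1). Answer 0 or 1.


Step 1: Evaluate inner node
  1 AND 0 = 0
Step 2: Evaluate root node
  0 AND 1 = 0

0


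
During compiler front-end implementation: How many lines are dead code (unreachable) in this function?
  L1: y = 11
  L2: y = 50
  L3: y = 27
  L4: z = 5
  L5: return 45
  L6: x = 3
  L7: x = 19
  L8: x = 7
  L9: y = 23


Analyzing control flow:
  L1: reachable (before return)
  L2: reachable (before return)
  L3: reachable (before return)
  L4: reachable (before return)
  L5: reachable (return statement)
  L6: DEAD (after return at L5)
  L7: DEAD (after return at L5)
  L8: DEAD (after return at L5)
  L9: DEAD (after return at L5)
Return at L5, total lines = 9
Dead lines: L6 through L9
Count: 4

4


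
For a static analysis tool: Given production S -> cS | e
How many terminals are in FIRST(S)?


Production: S -> cS | e
Examining each alternative for leading terminals:
  S -> cS : first terminal = 'c'
  S -> e : first terminal = 'e'
FIRST(S) = {c, e}
Count: 2

2


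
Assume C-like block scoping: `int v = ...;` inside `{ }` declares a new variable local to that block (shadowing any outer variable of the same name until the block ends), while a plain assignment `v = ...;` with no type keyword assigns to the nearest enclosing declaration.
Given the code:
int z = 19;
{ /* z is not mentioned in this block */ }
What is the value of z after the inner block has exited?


Analyzing scoping rules:
Outer scope: declares z = 19
Inner block: z is neither redeclared nor assigned -> unchanged
After the block -> 19
Result: 19

19


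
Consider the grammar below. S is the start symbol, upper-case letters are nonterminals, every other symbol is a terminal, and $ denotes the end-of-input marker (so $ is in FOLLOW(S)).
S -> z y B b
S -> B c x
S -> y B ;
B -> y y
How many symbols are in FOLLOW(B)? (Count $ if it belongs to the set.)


S is the start symbol and does not occur in any rule body, so FOLLOW(S) = {$}.
Examining every occurrence of B in a rule body:
  S -> z y B b : B is followed by terminal 'b' -> add 'b'
  S -> B c x : B is followed by terminal 'c' -> add 'c'
  S -> y B ; : B is followed by terminal ';' -> add ';'
  B -> y y : B does not occur in the body -> contributes nothing
FOLLOW(B) = {;, b, c}
Count: 3

3


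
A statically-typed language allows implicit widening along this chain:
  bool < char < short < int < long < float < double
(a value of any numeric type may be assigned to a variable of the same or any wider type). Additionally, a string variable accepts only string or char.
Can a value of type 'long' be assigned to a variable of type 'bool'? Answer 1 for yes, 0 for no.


Target variable type: bool
Source value type: long
Numeric ranks: long=4, bool=0
Widening allowed iff rank(source) <= rank(target): 4 <= 0? No
Result: 0

0


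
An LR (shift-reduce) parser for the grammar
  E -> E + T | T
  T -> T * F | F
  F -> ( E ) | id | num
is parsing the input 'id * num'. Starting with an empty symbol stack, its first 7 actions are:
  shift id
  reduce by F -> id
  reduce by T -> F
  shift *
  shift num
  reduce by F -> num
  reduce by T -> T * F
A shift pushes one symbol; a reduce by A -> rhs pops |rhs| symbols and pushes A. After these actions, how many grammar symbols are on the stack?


Tracking the symbol stack through each action:
  Action 1: shift 'id' : push -> stack = [id] (size 1)
  Action 2: reduce by F -> id : pop 1, push F -> stack = [F] (size 1)
  Action 3: reduce by T -> F : pop 1, push T -> stack = [T] (size 1)
  Action 4: shift '*' : push -> stack = [T, *] (size 2)
  Action 5: shift 'num' : push -> stack = [T, *, num] (size 3)
  Action 6: reduce by F -> num : pop 1, push F -> stack = [T, *, F] (size 3)
  Action 7: reduce by T -> T * F : pop 3, push T -> stack = [T] (size 1)
Final stack size: 1

1


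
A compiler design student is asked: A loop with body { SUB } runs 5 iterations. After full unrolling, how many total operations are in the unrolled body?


Loop body operations: SUB (1 op per iteration)
Unrolling 5 iterations:
  Iteration 1: SUB (1 ops)
  Iteration 2: SUB (1 ops)
  Iteration 3: SUB (1 ops)
  Iteration 4: SUB (1 ops)
  Iteration 5: SUB (1 ops)
Total: 5 iterations * 1 ops/iter = 5 operations

5


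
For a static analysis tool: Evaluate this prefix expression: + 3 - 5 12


Parsing prefix expression: + 3 - 5 12
Step 1: Innermost operation '- 5 12'
  5 - 12 = -7
Step 2: Outer operation '+ 3 [-7]'
  3 + -7 = -4

-4


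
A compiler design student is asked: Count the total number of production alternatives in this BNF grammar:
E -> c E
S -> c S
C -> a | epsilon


Counting alternatives per rule:
  E: 1 alternative(s)
  S: 1 alternative(s)
  C: 2 alternative(s)
Sum: 1 + 1 + 2 = 4

4


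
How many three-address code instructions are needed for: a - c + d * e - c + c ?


Expression: a - c + d * e - c + c
Generating three-address code (respecting * over +/- precedence):
  Instruction 1: t1 = d * e
  Instruction 2: t2 = a - c
  Instruction 3: t3 = t2 + t1
  Instruction 4: t4 = t3 - c
  Instruction 5: t5 = t4 + c
Total instructions: 5

5


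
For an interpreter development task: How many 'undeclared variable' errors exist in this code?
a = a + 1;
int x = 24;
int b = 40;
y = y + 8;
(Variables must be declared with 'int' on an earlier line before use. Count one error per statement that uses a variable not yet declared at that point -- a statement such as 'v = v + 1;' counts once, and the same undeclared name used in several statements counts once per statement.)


Scanning code line by line:
  Line 1: use 'a' -> ERROR (undeclared)
  Line 2: declare 'x' -> declared = ['x']
  Line 3: declare 'b' -> declared = ['b', 'x']
  Line 4: use 'y' -> ERROR (undeclared)
Total undeclared variable errors: 2

2


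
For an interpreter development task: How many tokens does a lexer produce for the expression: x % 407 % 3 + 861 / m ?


Scanning 'x % 407 % 3 + 861 / m'
Token 1: 'x' -> identifier
Token 2: '%' -> operator
Token 3: '407' -> integer_literal
Token 4: '%' -> operator
Token 5: '3' -> integer_literal
Token 6: '+' -> operator
Token 7: '861' -> integer_literal
Token 8: '/' -> operator
Token 9: 'm' -> identifier
Total tokens: 9

9


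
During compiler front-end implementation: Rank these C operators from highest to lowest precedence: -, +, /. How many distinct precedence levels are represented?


Looking up precedence for each operator:
  - -> precedence 5
  + -> precedence 5
  / -> precedence 6
Sorted highest to lowest: /, -, +
Distinct precedence values: [6, 5]
Number of distinct levels: 2

2


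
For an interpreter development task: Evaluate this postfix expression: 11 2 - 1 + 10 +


Processing tokens left to right:
Push 11, Push 2
Pop 11 and 2, compute 11 - 2 = 9, push 9
Push 1
Pop 9 and 1, compute 9 + 1 = 10, push 10
Push 10
Pop 10 and 10, compute 10 + 10 = 20, push 20
Stack result: 20

20


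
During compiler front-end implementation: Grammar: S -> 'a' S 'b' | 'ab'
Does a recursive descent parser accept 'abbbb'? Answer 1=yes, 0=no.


Grammar accepts strings of the form a^n b^n (n >= 1)
Word: 'abbbb'
Counting: 1 a's and 4 b's
Check: 1 == 4? No
Mismatch: a-count != b-count
Rejected

0


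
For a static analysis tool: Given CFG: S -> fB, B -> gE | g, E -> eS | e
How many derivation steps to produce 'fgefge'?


Grammar: S -> fB, B -> gE | g, E -> eS | e
Deriving 'fgefge':
Step 1: S -> fB => fB
Step 2: B -> gE => fgE
Step 3: E -> eS => fgeS
Step 4: S -> fB => fgefB
Step 5: B -> gE => fgefgE
Step 6: E -> e => fgefge
Total derivation steps: 6

6


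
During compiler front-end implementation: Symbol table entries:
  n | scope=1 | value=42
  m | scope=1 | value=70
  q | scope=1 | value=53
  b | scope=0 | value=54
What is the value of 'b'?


Searching symbol table for 'b':
  n | scope=1 | value=42
  m | scope=1 | value=70
  q | scope=1 | value=53
  b | scope=0 | value=54 <- MATCH
Found 'b' at scope 0 with value 54

54


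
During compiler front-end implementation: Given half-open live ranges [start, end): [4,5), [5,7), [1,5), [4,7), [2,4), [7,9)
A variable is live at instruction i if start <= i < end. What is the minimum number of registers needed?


Live ranges:
  Var0: [4, 5)
  Var1: [5, 7)
  Var2: [1, 5)
  Var3: [4, 7)
  Var4: [2, 4)
  Var5: [7, 9)
Sweep-line events (position, delta, active):
  pos=1 start -> active=1
  pos=2 start -> active=2
  pos=4 end -> active=1
  pos=4 start -> active=2
  pos=4 start -> active=3
  pos=5 end -> active=2
  pos=5 end -> active=1
  pos=5 start -> active=2
  pos=7 end -> active=1
  pos=7 end -> active=0
  pos=7 start -> active=1
  pos=9 end -> active=0
Maximum simultaneous active: 3
Minimum registers needed: 3

3


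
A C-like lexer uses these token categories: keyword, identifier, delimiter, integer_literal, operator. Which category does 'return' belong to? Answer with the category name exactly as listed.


Token: 'return'
Checking categories:
  identifier: no
  integer_literal: no
  operator: no
  keyword: YES
  delimiter: no
Category: keyword

keyword


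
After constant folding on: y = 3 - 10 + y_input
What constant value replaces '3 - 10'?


Identifying constant sub-expression:
  Original: y = 3 - 10 + y_input
  3 and 10 are both compile-time constants
  Evaluating: 3 - 10 = -7
  After folding: y = -7 + y_input

-7


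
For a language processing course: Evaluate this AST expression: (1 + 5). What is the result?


Expression: (1 + 5)
Evaluating step by step:
  1 + 5 = 6
Result: 6

6


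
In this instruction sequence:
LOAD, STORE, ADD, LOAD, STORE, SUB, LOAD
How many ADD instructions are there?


Scanning instruction sequence for ADD:
  Position 1: LOAD
  Position 2: STORE
  Position 3: ADD <- MATCH
  Position 4: LOAD
  Position 5: STORE
  Position 6: SUB
  Position 7: LOAD
Matches at positions: [3]
Total ADD count: 1

1


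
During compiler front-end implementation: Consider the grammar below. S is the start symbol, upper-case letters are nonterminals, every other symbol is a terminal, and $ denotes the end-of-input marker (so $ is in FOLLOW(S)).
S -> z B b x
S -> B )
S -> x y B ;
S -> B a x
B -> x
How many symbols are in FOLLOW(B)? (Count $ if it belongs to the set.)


S is the start symbol and does not occur in any rule body, so FOLLOW(S) = {$}.
Examining every occurrence of B in a rule body:
  S -> z B b x : B is followed by terminal 'b' -> add 'b'
  S -> B ) : B is followed by terminal ')' -> add ')'
  S -> x y B ; : B is followed by terminal ';' -> add ';'
  S -> B a x : B is followed by terminal 'a' -> add 'a'
  B -> x : B does not occur in the body -> contributes nothing
FOLLOW(B) = {), ;, a, b}
Count: 4

4


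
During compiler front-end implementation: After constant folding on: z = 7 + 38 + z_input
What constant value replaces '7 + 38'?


Identifying constant sub-expression:
  Original: z = 7 + 38 + z_input
  7 and 38 are both compile-time constants
  Evaluating: 7 + 38 = 45
  After folding: z = 45 + z_input

45


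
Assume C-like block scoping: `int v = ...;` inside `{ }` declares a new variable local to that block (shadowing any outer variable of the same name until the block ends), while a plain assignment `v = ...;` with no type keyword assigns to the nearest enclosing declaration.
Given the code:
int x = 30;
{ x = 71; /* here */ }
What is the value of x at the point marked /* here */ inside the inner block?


Analyzing scoping rules:
Outer scope: declares x = 30
Inner block: 'x = 71;' has no type keyword, so it is an assignment to the outer x (no shadowing)
Inside the block, after the assignment -> 71
Result: 71

71


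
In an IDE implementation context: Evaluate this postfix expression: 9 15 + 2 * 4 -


Processing tokens left to right:
Push 9, Push 15
Pop 9 and 15, compute 9 + 15 = 24, push 24
Push 2
Pop 24 and 2, compute 24 * 2 = 48, push 48
Push 4
Pop 48 and 4, compute 48 - 4 = 44, push 44
Stack result: 44

44


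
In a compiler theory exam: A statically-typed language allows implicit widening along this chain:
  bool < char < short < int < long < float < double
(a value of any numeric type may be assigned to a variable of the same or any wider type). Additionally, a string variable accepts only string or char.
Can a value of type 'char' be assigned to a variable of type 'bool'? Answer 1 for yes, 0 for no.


Target variable type: bool
Source value type: char
Numeric ranks: char=1, bool=0
Widening allowed iff rank(source) <= rank(target): 1 <= 0? No
Result: 0

0


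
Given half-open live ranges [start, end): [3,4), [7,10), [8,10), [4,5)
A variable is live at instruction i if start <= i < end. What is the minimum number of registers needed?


Live ranges:
  Var0: [3, 4)
  Var1: [7, 10)
  Var2: [8, 10)
  Var3: [4, 5)
Sweep-line events (position, delta, active):
  pos=3 start -> active=1
  pos=4 end -> active=0
  pos=4 start -> active=1
  pos=5 end -> active=0
  pos=7 start -> active=1
  pos=8 start -> active=2
  pos=10 end -> active=1
  pos=10 end -> active=0
Maximum simultaneous active: 2
Minimum registers needed: 2

2


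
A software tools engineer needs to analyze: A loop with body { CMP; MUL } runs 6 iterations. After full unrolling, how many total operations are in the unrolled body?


Loop body operations: CMP, MUL (2 ops per iteration)
Unrolling 6 iterations:
  Iteration 1: CMP, MUL (2 ops)
  Iteration 2: CMP, MUL (2 ops)
  Iteration 3: CMP, MUL (2 ops)
  Iteration 4: CMP, MUL (2 ops)
  Iteration 5: CMP, MUL (2 ops)
  Iteration 6: CMP, MUL (2 ops)
Total: 6 iterations * 2 ops/iter = 12 operations

12


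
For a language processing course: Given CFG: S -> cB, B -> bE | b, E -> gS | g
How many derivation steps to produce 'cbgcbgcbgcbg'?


Grammar: S -> cB, B -> bE | b, E -> gS | g
Deriving 'cbgcbgcbgcbg':
Step 1: S -> cB => cB
Step 2: B -> bE => cbE
Step 3: E -> gS => cbgS
Step 4: S -> cB => cbgcB
Step 5: B -> bE => cbgcbE
Step 6: E -> gS => cbgcbgS
Step 7: S -> cB => cbgcbgcB
Step 8: B -> bE => cbgcbgcbE
Step 9: E -> gS => cbgcbgcbgS
Step 10: S -> cB => cbgcbgcbgcB
Step 11: B -> bE => cbgcbgcbgcbE
Step 12: E -> g => cbgcbgcbgcbg
Total derivation steps: 12

12


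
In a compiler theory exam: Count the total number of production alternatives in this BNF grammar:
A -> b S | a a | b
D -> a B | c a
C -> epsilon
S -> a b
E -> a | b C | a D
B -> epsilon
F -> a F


Counting alternatives per rule:
  A: 3 alternative(s)
  D: 2 alternative(s)
  C: 1 alternative(s)
  S: 1 alternative(s)
  E: 3 alternative(s)
  B: 1 alternative(s)
  F: 1 alternative(s)
Sum: 3 + 2 + 1 + 1 + 3 + 1 + 1 = 12

12


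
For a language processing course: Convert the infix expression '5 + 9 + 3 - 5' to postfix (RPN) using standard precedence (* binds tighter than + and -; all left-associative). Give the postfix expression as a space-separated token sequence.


Applying the shunting-yard algorithm:
  Operand 5 -> output
  Push '+' onto operator stack -> op-stack: [+]
  Operand 9 -> output
  See '+' (prec 1); top '+' (prec 1) >= it -> pop '+' to output
  Push '+' onto operator stack -> op-stack: [+]
  Operand 3 -> output
  See '-' (prec 1); top '+' (prec 1) >= it -> pop '+' to output
  Push '-' onto operator stack -> op-stack: [-]
  Operand 5 -> output
  End of input: pop '-' to output
Postfix result: 5 9 + 3 + 5 -

5 9 + 3 + 5 -


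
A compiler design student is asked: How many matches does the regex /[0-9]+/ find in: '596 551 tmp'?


Pattern: /[0-9]+/ (int literals)
Input: '596 551 tmp'
Scanning for matches:
  Match 1: '596'
  Match 2: '551'
Total matches: 2

2


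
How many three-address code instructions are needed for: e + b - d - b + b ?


Expression: e + b - d - b + b
Generating three-address code (respecting * over +/- precedence):
  Instruction 1: t1 = e + b
  Instruction 2: t2 = t1 - d
  Instruction 3: t3 = t2 - b
  Instruction 4: t4 = t3 + b
Total instructions: 4

4


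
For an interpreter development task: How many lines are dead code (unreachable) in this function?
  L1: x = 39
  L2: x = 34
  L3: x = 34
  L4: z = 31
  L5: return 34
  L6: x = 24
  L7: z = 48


Analyzing control flow:
  L1: reachable (before return)
  L2: reachable (before return)
  L3: reachable (before return)
  L4: reachable (before return)
  L5: reachable (return statement)
  L6: DEAD (after return at L5)
  L7: DEAD (after return at L5)
Return at L5, total lines = 7
Dead lines: L6 through L7
Count: 2

2


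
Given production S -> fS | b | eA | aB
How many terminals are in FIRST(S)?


Production: S -> fS | b | eA | aB
Examining each alternative for leading terminals:
  S -> fS : first terminal = 'f'
  S -> b : first terminal = 'b'
  S -> eA : first terminal = 'e'
  S -> aB : first terminal = 'a'
FIRST(S) = {a, b, e, f}
Count: 4

4


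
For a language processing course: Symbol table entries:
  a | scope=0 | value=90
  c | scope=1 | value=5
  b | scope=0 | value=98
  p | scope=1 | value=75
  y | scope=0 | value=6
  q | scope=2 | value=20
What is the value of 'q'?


Searching symbol table for 'q':
  a | scope=0 | value=90
  c | scope=1 | value=5
  b | scope=0 | value=98
  p | scope=1 | value=75
  y | scope=0 | value=6
  q | scope=2 | value=20 <- MATCH
Found 'q' at scope 2 with value 20

20


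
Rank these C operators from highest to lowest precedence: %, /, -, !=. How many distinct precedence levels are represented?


Looking up precedence for each operator:
  % -> precedence 6
  / -> precedence 6
  - -> precedence 5
  != -> precedence 3
Sorted highest to lowest: %, /, -, !=
Distinct precedence values: [6, 5, 3]
Number of distinct levels: 3

3


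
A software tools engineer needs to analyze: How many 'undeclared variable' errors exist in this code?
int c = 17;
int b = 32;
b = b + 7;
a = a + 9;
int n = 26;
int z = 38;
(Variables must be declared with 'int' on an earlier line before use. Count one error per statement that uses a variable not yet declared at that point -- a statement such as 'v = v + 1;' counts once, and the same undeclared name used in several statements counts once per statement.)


Scanning code line by line:
  Line 1: declare 'c' -> declared = ['c']
  Line 2: declare 'b' -> declared = ['b', 'c']
  Line 3: use 'b' -> OK (declared)
  Line 4: use 'a' -> ERROR (undeclared)
  Line 5: declare 'n' -> declared = ['b', 'c', 'n']
  Line 6: declare 'z' -> declared = ['b', 'c', 'n', 'z']
Total undeclared variable errors: 1

1


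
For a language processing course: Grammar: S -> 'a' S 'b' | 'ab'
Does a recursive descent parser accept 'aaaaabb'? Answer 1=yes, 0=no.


Grammar accepts strings of the form a^n b^n (n >= 1)
Word: 'aaaaabb'
Counting: 5 a's and 2 b's
Check: 5 == 2? No
Mismatch: a-count != b-count
Rejected

0


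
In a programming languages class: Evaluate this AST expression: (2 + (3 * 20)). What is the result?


Expression: (2 + (3 * 20))
Evaluating step by step:
  3 * 20 = 60
  2 + 60 = 62
Result: 62

62


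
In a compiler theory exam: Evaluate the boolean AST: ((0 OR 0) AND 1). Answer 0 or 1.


Step 1: Evaluate inner node
  0 OR 0 = 0
Step 2: Evaluate root node
  0 AND 1 = 0

0


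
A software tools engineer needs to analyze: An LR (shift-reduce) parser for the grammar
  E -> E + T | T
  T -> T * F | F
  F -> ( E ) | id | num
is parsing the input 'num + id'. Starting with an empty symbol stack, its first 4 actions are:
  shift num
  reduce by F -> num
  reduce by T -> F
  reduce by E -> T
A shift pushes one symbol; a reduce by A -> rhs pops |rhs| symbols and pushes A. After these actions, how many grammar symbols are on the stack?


Tracking the symbol stack through each action:
  Action 1: shift 'num' : push -> stack = [num] (size 1)
  Action 2: reduce by F -> num : pop 1, push F -> stack = [F] (size 1)
  Action 3: reduce by T -> F : pop 1, push T -> stack = [T] (size 1)
  Action 4: reduce by E -> T : pop 1, push E -> stack = [E] (size 1)
Final stack size: 1

1


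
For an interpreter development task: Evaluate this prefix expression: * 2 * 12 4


Parsing prefix expression: * 2 * 12 4
Step 1: Innermost operation '* 12 4'
  12 * 4 = 48
Step 2: Outer operation '* 2 [48]'
  2 * 48 = 96

96


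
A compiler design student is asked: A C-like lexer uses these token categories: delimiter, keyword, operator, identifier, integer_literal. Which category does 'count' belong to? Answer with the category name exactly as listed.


Token: 'count'
Checking categories:
  identifier: YES
  integer_literal: no
  operator: no
  keyword: no
  delimiter: no
Category: identifier

identifier


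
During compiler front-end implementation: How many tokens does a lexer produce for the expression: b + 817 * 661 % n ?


Scanning 'b + 817 * 661 % n'
Token 1: 'b' -> identifier
Token 2: '+' -> operator
Token 3: '817' -> integer_literal
Token 4: '*' -> operator
Token 5: '661' -> integer_literal
Token 6: '%' -> operator
Token 7: 'n' -> identifier
Total tokens: 7

7


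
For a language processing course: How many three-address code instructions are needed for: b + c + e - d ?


Expression: b + c + e - d
Generating three-address code (respecting * over +/- precedence):
  Instruction 1: t1 = b + c
  Instruction 2: t2 = t1 + e
  Instruction 3: t3 = t2 - d
Total instructions: 3

3


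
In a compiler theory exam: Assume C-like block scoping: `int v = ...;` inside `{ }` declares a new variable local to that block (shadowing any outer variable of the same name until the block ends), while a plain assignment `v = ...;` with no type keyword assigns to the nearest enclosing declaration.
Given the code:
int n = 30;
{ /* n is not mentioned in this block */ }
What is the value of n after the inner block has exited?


Analyzing scoping rules:
Outer scope: declares n = 30
Inner block: n is neither redeclared nor assigned -> unchanged
After the block -> 30
Result: 30

30


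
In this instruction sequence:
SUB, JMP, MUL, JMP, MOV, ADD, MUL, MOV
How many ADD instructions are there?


Scanning instruction sequence for ADD:
  Position 1: SUB
  Position 2: JMP
  Position 3: MUL
  Position 4: JMP
  Position 5: MOV
  Position 6: ADD <- MATCH
  Position 7: MUL
  Position 8: MOV
Matches at positions: [6]
Total ADD count: 1

1


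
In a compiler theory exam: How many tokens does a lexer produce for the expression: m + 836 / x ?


Scanning 'm + 836 / x'
Token 1: 'm' -> identifier
Token 2: '+' -> operator
Token 3: '836' -> integer_literal
Token 4: '/' -> operator
Token 5: 'x' -> identifier
Total tokens: 5

5


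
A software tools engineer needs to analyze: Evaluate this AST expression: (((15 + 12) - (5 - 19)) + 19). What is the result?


Expression: (((15 + 12) - (5 - 19)) + 19)
Evaluating step by step:
  15 + 12 = 27
  5 - 19 = -14
  27 - -14 = 41
  41 + 19 = 60
Result: 60

60


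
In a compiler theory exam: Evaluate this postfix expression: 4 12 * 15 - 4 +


Processing tokens left to right:
Push 4, Push 12
Pop 4 and 12, compute 4 * 12 = 48, push 48
Push 15
Pop 48 and 15, compute 48 - 15 = 33, push 33
Push 4
Pop 33 and 4, compute 33 + 4 = 37, push 37
Stack result: 37

37


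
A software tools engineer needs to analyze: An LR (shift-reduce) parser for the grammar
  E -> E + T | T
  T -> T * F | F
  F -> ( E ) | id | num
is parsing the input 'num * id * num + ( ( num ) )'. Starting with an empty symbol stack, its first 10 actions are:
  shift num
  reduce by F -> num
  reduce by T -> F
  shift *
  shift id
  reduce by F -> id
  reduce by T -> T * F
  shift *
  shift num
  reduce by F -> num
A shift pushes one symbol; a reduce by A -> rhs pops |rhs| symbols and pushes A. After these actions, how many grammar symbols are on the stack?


Tracking the symbol stack through each action:
  Action 1: shift 'num' : push -> stack = [num] (size 1)
  Action 2: reduce by F -> num : pop 1, push F -> stack = [F] (size 1)
  Action 3: reduce by T -> F : pop 1, push T -> stack = [T] (size 1)
  Action 4: shift '*' : push -> stack = [T, *] (size 2)
  Action 5: shift 'id' : push -> stack = [T, *, id] (size 3)
  Action 6: reduce by F -> id : pop 1, push F -> stack = [T, *, F] (size 3)
  Action 7: reduce by T -> T * F : pop 3, push T -> stack = [T] (size 1)
  Action 8: shift '*' : push -> stack = [T, *] (size 2)
  Action 9: shift 'num' : push -> stack = [T, *, num] (size 3)
  Action 10: reduce by F -> num : pop 1, push F -> stack = [T, *, F] (size 3)
Final stack size: 3

3


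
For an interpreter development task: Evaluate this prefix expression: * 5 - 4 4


Parsing prefix expression: * 5 - 4 4
Step 1: Innermost operation '- 4 4'
  4 - 4 = 0
Step 2: Outer operation '* 5 [0]'
  5 * 0 = 0

0


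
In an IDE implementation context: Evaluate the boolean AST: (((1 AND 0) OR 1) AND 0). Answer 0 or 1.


Step 1: Evaluate inner node
  1 AND 0 = 0
Step 2: Evaluate next node
  0 OR 1 = 1
Step 3: Evaluate root node
  1 AND 0 = 0

0


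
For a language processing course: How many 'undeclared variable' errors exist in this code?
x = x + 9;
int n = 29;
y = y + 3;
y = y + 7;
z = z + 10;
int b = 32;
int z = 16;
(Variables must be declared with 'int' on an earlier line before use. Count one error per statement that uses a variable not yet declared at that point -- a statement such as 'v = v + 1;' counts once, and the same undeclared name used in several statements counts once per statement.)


Scanning code line by line:
  Line 1: use 'x' -> ERROR (undeclared)
  Line 2: declare 'n' -> declared = ['n']
  Line 3: use 'y' -> ERROR (undeclared)
  Line 4: use 'y' -> ERROR (undeclared)
  Line 5: use 'z' -> ERROR (undeclared)
  Line 6: declare 'b' -> declared = ['b', 'n']
  Line 7: declare 'z' -> declared = ['b', 'n', 'z']
Total undeclared variable errors: 4

4


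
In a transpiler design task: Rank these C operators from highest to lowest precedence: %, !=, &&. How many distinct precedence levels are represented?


Looking up precedence for each operator:
  % -> precedence 6
  != -> precedence 3
  && -> precedence 2
Sorted highest to lowest: %, !=, &&
Distinct precedence values: [6, 3, 2]
Number of distinct levels: 3

3


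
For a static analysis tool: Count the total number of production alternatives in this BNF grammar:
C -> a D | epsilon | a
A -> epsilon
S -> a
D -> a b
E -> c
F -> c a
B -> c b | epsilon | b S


Counting alternatives per rule:
  C: 3 alternative(s)
  A: 1 alternative(s)
  S: 1 alternative(s)
  D: 1 alternative(s)
  E: 1 alternative(s)
  F: 1 alternative(s)
  B: 3 alternative(s)
Sum: 3 + 1 + 1 + 1 + 1 + 1 + 3 = 11

11


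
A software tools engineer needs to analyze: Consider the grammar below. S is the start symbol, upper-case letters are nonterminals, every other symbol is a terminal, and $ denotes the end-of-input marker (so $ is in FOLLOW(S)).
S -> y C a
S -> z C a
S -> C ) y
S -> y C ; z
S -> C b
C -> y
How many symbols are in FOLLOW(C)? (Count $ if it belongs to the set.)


S is the start symbol and does not occur in any rule body, so FOLLOW(S) = {$}.
Examining every occurrence of C in a rule body:
  S -> y C a : C is followed by terminal 'a' -> add 'a'
  S -> z C a : C is followed by terminal 'a' -> add 'a' (already in the set)
  S -> C ) y : C is followed by terminal ')' -> add ')'
  S -> y C ; z : C is followed by terminal ';' -> add ';'
  S -> C b : C is followed by terminal 'b' -> add 'b'
  C -> y : C does not occur in the body -> contributes nothing
FOLLOW(C) = {), ;, a, b}
Count: 4

4
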